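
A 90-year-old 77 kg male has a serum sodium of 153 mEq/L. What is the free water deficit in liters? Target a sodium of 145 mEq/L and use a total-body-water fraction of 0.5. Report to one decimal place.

2.1 L

TBW = 0.5 · 77 = 38.5 L
Free water deficit = TBW · (Na/145 − 1)
= 38.5 · (153/145 − 1)
= 38.5 · 0.0552
= 2.13 L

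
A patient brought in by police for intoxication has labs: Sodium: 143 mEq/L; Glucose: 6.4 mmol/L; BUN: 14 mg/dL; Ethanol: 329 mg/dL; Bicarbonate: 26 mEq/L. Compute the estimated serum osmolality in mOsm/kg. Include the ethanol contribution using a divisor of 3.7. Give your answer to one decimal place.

386.3 mOsm/kg

Calculated osmolality = 2·Na + glucose + BUN/2.8 + ethanol/3.7
= 2·143 + 6.4 + 14/2.8 + 329/3.7
= 286 + 6.40 + 5 + 88.92
= 386.32 mOsm/kg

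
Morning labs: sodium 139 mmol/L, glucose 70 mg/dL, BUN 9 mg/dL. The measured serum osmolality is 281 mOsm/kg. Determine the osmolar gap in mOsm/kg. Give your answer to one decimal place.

-4.1 mOsm/kg

Calculated osmolality = 2·Na + glucose/18 + BUN/2.8
= 2·139 + 70/18 + 9/2.8
= 278 + 3.89 + 3.21
= 285.1 mOsm/kg ≈ 285.1 mOsm/kg
Osmolar gap = measured − calculated = 281 − 285.1 = -4.1 mOsm/kg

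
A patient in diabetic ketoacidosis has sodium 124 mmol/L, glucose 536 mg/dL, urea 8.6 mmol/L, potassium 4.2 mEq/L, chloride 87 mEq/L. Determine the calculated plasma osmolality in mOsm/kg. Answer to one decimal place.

286.4 mOsm/kg

Calculated osmolality = 2·Na + glucose/18 + urea
= 2·124 + 536/18 + 8.6
= 248 + 29.78 + 8.60
= 286.38 mOsm/kg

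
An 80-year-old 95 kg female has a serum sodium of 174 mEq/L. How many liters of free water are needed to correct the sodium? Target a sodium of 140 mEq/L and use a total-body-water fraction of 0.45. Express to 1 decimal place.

10.4 L

TBW = 0.45 · 95 = 42.75 L
Free water deficit = TBW · (Na/140 − 1)
= 42.75 · (174/140 − 1)
= 42.75 · 0.2429
= 10.38 L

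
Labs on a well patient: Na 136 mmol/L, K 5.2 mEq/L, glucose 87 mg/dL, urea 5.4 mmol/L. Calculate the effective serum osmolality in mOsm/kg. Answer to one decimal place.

Effective osmolality excludes urea (freely permeant across cell membranes):
2·Na + glucose/18
= 2·136 + 87/18
= 272 + 4.83
= 276.83 mOsm/kg

276.8 mOsm/kg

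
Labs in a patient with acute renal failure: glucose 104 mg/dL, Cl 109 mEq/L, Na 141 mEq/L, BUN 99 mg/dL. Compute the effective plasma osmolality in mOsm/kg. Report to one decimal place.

Effective osmolality excludes urea (freely permeant across cell membranes):
2·Na + glucose/18
= 2·141 + 104/18
= 282 + 5.78
= 287.78 mOsm/kg

287.8 mOsm/kg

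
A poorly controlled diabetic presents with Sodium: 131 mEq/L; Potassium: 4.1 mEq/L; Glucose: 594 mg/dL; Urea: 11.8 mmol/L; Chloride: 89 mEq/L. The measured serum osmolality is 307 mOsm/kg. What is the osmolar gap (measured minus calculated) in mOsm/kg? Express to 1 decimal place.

Calculated osmolality = 2·Na + glucose/18 + urea
= 2·131 + 594/18 + 11.8
= 262 + 33 + 11.80
= 306.8 mOsm/kg ≈ 306.8 mOsm/kg
Osmolar gap = measured − calculated = 307 − 306.8 = 0.2 mOsm/kg

0.2 mOsm/kg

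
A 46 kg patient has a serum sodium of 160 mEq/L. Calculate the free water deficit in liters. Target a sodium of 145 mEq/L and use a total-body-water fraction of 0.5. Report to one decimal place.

2.4 L

TBW = 0.5 · 46 = 23 L
Free water deficit = TBW · (Na/145 − 1)
= 23 · (160/145 − 1)
= 23 · 0.1034
= 2.38 L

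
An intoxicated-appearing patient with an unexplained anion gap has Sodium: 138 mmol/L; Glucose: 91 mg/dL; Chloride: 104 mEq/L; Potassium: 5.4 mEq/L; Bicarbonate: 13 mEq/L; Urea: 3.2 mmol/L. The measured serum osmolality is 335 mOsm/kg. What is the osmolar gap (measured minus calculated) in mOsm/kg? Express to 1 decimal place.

50.7 mOsm/kg

Calculated osmolality = 2·Na + glucose/18 + urea
= 2·138 + 91/18 + 3.2
= 276 + 5.06 + 3.20
= 284.26 mOsm/kg ≈ 284.3 mOsm/kg
Osmolar gap = measured − calculated = 335 − 284.3 = 50.7 mOsm/kg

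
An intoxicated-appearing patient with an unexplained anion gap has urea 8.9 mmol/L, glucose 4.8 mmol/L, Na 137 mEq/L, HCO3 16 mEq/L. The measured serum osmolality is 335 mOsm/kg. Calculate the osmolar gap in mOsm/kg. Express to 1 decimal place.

47.3 mOsm/kg

Calculated osmolality = 2·Na + glucose + urea
= 2·137 + 4.8 + 8.9
= 274 + 4.80 + 8.90
= 287.7 mOsm/kg ≈ 287.7 mOsm/kg
Osmolar gap = measured − calculated = 335 − 287.7 = 47.3 mOsm/kg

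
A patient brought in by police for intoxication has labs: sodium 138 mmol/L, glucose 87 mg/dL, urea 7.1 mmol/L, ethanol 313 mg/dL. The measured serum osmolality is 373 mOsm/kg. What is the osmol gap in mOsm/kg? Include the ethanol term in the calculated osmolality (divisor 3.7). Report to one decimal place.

0.5 mOsm/kg

Calculated osmolality = 2·Na + glucose/18 + urea + ethanol/3.7
= 2·138 + 87/18 + 7.1 + 313/3.7
= 276 + 4.83 + 7.10 + 84.59
= 372.52 mOsm/kg ≈ 372.5 mOsm/kg
Osmolar gap = measured − calculated = 373 − 372.5 = 0.5 mOsm/kg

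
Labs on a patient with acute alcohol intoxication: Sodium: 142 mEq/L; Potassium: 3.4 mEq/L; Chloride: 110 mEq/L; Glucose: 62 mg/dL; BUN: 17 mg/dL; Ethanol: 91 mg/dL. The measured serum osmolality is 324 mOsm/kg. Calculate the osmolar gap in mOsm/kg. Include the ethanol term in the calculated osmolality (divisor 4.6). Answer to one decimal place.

Calculated osmolality = 2·Na + glucose/18 + BUN/2.8 + ethanol/4.6
= 2·142 + 62/18 + 17/2.8 + 91/4.6
= 284 + 3.44 + 6.07 + 19.78
= 313.29 mOsm/kg ≈ 313.3 mOsm/kg
Osmolar gap = measured − calculated = 324 − 313.3 = 10.7 mOsm/kg

10.7 mOsm/kg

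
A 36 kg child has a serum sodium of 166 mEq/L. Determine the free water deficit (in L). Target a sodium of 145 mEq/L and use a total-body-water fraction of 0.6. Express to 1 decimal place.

3.1 L

TBW = 0.6 · 36 = 21.6 L
Free water deficit = TBW · (Na/145 − 1)
= 21.6 · (166/145 − 1)
= 21.6 · 0.1448
= 3.13 L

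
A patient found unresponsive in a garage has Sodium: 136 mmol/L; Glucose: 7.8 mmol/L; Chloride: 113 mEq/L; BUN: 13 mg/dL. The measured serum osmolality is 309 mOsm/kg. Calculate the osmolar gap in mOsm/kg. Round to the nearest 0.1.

24.6 mOsm/kg

Calculated osmolality = 2·Na + glucose + BUN/2.8
= 2·136 + 7.8 + 13/2.8
= 272 + 7.80 + 4.64
= 284.44 mOsm/kg ≈ 284.4 mOsm/kg
Osmolar gap = measured − calculated = 309 − 284.4 = 24.6 mOsm/kg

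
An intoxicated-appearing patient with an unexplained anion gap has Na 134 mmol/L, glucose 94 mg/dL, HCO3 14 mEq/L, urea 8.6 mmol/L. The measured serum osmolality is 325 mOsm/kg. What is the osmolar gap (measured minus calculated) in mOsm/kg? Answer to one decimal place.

43.2 mOsm/kg

Calculated osmolality = 2·Na + glucose/18 + urea
= 2·134 + 94/18 + 8.6
= 268 + 5.22 + 8.60
= 281.82 mOsm/kg ≈ 281.8 mOsm/kg
Osmolar gap = measured − calculated = 325 − 281.8 = 43.2 mOsm/kg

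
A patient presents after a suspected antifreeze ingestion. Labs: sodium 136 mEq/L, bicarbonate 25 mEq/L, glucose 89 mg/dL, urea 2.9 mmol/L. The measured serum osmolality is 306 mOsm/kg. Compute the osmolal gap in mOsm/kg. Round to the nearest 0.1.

26.2 mOsm/kg

Calculated osmolality = 2·Na + glucose/18 + urea
= 2·136 + 89/18 + 2.9
= 272 + 4.94 + 2.90
= 279.84 mOsm/kg ≈ 279.8 mOsm/kg
Osmolar gap = measured − calculated = 306 − 279.8 = 26.2 mOsm/kg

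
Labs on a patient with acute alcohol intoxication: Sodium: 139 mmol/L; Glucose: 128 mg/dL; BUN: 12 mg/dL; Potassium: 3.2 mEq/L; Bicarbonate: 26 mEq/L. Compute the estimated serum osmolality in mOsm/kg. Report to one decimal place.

289.4 mOsm/kg

Calculated osmolality = 2·Na + glucose/18 + BUN/2.8
= 2·139 + 128/18 + 12/2.8
= 278 + 7.11 + 4.29
= 289.4 mOsm/kg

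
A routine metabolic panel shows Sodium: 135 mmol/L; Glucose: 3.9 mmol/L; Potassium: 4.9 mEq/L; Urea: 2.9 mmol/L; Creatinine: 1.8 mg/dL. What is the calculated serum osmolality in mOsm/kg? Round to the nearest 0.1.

Calculated osmolality = 2·Na + glucose + urea
= 2·135 + 3.9 + 2.9
= 270 + 3.90 + 2.90
= 276.8 mOsm/kg

276.8 mOsm/kg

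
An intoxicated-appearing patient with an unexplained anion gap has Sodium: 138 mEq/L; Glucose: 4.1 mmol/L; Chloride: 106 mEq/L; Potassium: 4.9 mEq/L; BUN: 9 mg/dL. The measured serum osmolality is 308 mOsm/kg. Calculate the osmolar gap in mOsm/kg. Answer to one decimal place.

24.7 mOsm/kg

Calculated osmolality = 2·Na + glucose + BUN/2.8
= 2·138 + 4.1 + 9/2.8
= 276 + 4.10 + 3.21
= 283.31 mOsm/kg ≈ 283.3 mOsm/kg
Osmolar gap = measured − calculated = 308 − 283.3 = 24.7 mOsm/kg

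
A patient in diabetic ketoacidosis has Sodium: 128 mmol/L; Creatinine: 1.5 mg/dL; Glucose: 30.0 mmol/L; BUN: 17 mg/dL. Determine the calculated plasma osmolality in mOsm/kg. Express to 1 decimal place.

Calculated osmolality = 2·Na + glucose + BUN/2.8
= 2·128 + 30 + 17/2.8
= 256 + 30 + 6.07
= 292.07 mOsm/kg

292.1 mOsm/kg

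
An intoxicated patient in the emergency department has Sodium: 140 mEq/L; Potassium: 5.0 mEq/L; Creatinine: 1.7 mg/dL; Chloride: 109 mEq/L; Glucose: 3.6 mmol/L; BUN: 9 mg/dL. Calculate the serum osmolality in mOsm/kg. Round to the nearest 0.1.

286.8 mOsm/kg

Calculated osmolality = 2·Na + glucose + BUN/2.8
= 2·140 + 3.6 + 9/2.8
= 280 + 3.60 + 3.21
= 286.81 mOsm/kg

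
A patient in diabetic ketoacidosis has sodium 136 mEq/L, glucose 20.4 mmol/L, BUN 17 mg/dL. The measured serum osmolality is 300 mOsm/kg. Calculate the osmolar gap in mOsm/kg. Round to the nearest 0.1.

1.5 mOsm/kg

Calculated osmolality = 2·Na + glucose + BUN/2.8
= 2·136 + 20.4 + 17/2.8
= 272 + 20.40 + 6.07
= 298.47 mOsm/kg ≈ 298.5 mOsm/kg
Osmolar gap = measured − calculated = 300 − 298.5 = 1.5 mOsm/kg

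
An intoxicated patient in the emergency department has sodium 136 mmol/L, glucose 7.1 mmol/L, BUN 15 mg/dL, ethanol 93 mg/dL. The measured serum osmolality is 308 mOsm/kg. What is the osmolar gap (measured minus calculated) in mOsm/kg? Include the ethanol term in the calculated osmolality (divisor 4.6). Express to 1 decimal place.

Calculated osmolality = 2·Na + glucose + BUN/2.8 + ethanol/4.6
= 2·136 + 7.1 + 15/2.8 + 93/4.6
= 272 + 7.10 + 5.36 + 20.22
= 304.68 mOsm/kg ≈ 304.7 mOsm/kg
Osmolar gap = measured − calculated = 308 − 304.7 = 3.3 mOsm/kg

3.3 mOsm/kg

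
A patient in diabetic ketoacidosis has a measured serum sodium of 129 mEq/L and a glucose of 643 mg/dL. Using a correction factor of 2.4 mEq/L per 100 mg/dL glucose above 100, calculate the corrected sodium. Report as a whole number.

Corrected Na = measured Na + 2.4 · (glucose − 100)/100
= 129 + 2.4 · (643 − 100)/100
= 129 + 13
= 142 mEq/L

142 mEq/L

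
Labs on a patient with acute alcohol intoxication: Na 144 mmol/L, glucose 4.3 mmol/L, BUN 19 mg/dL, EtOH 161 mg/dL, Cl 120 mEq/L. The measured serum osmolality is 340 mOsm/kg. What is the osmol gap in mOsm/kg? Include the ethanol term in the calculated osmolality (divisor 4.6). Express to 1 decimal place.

Calculated osmolality = 2·Na + glucose + BUN/2.8 + ethanol/4.6
= 2·144 + 4.3 + 19/2.8 + 161/4.6
= 288 + 4.30 + 6.79 + 35
= 334.09 mOsm/kg ≈ 334.1 mOsm/kg
Osmolar gap = measured − calculated = 340 − 334.1 = 5.9 mOsm/kg

5.9 mOsm/kg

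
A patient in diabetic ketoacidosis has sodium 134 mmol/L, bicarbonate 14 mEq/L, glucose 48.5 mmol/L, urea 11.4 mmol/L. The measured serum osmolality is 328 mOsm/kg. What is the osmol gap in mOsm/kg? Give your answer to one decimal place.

0.1 mOsm/kg

Calculated osmolality = 2·Na + glucose + urea
= 2·134 + 48.5 + 11.4
= 268 + 48.50 + 11.40
= 327.9 mOsm/kg ≈ 327.9 mOsm/kg
Osmolar gap = measured − calculated = 328 − 327.9 = 0.1 mOsm/kg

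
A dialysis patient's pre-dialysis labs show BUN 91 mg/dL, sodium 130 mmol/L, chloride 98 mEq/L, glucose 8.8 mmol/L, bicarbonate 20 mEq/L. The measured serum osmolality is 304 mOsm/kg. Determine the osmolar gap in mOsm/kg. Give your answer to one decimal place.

Calculated osmolality = 2·Na + glucose + BUN/2.8
= 2·130 + 8.8 + 91/2.8
= 260 + 8.80 + 32.50
= 301.3 mOsm/kg ≈ 301.3 mOsm/kg
Osmolar gap = measured − calculated = 304 − 301.3 = 2.7 mOsm/kg

2.7 mOsm/kg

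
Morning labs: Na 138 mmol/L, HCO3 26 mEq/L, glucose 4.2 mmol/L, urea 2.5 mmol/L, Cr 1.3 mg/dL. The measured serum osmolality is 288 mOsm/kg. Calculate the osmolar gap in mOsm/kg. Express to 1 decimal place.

Calculated osmolality = 2·Na + glucose + urea
= 2·138 + 4.2 + 2.5
= 276 + 4.20 + 2.50
= 282.7 mOsm/kg ≈ 282.7 mOsm/kg
Osmolar gap = measured − calculated = 288 − 282.7 = 5.3 mOsm/kg

5.3 mOsm/kg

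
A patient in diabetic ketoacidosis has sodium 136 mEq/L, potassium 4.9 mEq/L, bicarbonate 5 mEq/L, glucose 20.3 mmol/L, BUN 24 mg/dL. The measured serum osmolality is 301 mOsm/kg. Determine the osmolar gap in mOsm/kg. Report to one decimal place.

Calculated osmolality = 2·Na + glucose + BUN/2.8
= 2·136 + 20.3 + 24/2.8
= 272 + 20.30 + 8.57
= 300.87 mOsm/kg ≈ 300.9 mOsm/kg
Osmolar gap = measured − calculated = 301 − 300.9 = 0.1 mOsm/kg

0.1 mOsm/kg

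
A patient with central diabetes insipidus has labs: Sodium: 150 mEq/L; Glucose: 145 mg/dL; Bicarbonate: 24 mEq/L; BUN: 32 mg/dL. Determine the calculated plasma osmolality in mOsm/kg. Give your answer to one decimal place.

Calculated osmolality = 2·Na + glucose/18 + BUN/2.8
= 2·150 + 145/18 + 32/2.8
= 300 + 8.06 + 11.43
= 319.49 mOsm/kg

319.5 mOsm/kg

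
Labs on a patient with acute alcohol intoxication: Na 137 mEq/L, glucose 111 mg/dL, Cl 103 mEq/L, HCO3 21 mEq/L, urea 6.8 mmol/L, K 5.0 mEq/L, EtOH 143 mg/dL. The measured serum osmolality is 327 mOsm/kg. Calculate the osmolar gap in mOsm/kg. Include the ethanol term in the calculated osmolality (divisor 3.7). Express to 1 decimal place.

1.4 mOsm/kg

Calculated osmolality = 2·Na + glucose/18 + urea + ethanol/3.7
= 2·137 + 111/18 + 6.8 + 143/3.7
= 274 + 6.17 + 6.80 + 38.65
= 325.62 mOsm/kg ≈ 325.6 mOsm/kg
Osmolar gap = measured − calculated = 327 − 325.6 = 1.4 mOsm/kg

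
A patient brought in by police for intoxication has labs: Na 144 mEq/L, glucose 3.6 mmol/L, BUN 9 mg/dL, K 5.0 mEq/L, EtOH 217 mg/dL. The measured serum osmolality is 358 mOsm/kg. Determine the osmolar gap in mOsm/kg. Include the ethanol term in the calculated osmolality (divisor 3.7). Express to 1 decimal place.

Calculated osmolality = 2·Na + glucose + BUN/2.8 + ethanol/3.7
= 2·144 + 3.6 + 9/2.8 + 217/3.7
= 288 + 3.60 + 3.21 + 58.65
= 353.46 mOsm/kg ≈ 353.5 mOsm/kg
Osmolar gap = measured − calculated = 358 − 353.5 = 4.5 mOsm/kg

4.5 mOsm/kg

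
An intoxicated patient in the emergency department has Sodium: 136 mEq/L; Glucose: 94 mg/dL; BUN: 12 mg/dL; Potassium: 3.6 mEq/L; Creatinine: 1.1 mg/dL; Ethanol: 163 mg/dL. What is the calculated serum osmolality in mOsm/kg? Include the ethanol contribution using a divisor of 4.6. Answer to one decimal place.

316.9 mOsm/kg

Calculated osmolality = 2·Na + glucose/18 + BUN/2.8 + ethanol/4.6
= 2·136 + 94/18 + 12/2.8 + 163/4.6
= 272 + 5.22 + 4.29 + 35.43
= 316.94 mOsm/kg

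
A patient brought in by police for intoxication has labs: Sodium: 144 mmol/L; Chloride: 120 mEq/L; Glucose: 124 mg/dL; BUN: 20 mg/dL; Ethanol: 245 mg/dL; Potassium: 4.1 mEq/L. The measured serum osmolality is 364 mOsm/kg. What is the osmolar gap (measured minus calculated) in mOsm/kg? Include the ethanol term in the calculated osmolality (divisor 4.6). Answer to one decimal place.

Calculated osmolality = 2·Na + glucose/18 + BUN/2.8 + ethanol/4.6
= 2·144 + 124/18 + 20/2.8 + 245/4.6
= 288 + 6.89 + 7.14 + 53.26
= 355.29 mOsm/kg ≈ 355.3 mOsm/kg
Osmolar gap = measured − calculated = 364 − 355.3 = 8.7 mOsm/kg

8.7 mOsm/kg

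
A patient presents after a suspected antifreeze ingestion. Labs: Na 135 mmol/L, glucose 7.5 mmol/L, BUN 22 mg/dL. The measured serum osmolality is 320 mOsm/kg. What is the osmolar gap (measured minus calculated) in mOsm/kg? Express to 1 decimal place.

34.6 mOsm/kg

Calculated osmolality = 2·Na + glucose + BUN/2.8
= 2·135 + 7.5 + 22/2.8
= 270 + 7.50 + 7.86
= 285.36 mOsm/kg ≈ 285.4 mOsm/kg
Osmolar gap = measured − calculated = 320 − 285.4 = 34.6 mOsm/kg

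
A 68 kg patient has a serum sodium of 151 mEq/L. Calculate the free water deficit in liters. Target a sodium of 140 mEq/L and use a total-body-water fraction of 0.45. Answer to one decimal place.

2.4 L

TBW = 0.45 · 68 = 30.6 L
Free water deficit = TBW · (Na/140 − 1)
= 30.6 · (151/140 − 1)
= 30.6 · 0.0786
= 2.41 L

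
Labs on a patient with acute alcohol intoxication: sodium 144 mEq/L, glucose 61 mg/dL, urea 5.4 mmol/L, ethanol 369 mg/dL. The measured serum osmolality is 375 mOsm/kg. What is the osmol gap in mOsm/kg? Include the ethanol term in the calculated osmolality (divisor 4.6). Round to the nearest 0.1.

Calculated osmolality = 2·Na + glucose/18 + urea + ethanol/4.6
= 2·144 + 61/18 + 5.4 + 369/4.6
= 288 + 3.39 + 5.40 + 80.22
= 377.01 mOsm/kg ≈ 377.0 mOsm/kg
Osmolar gap = measured − calculated = 375 − 377.0 = -2.0 mOsm/kg

-2.0 mOsm/kg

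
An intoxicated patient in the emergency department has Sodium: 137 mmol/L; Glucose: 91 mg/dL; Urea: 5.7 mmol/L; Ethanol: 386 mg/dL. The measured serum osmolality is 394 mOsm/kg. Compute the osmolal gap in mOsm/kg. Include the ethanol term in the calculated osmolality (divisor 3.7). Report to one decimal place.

Calculated osmolality = 2·Na + glucose/18 + urea + ethanol/3.7
= 2·137 + 91/18 + 5.7 + 386/3.7
= 274 + 5.06 + 5.70 + 104.32
= 389.08 mOsm/kg ≈ 389.1 mOsm/kg
Osmolar gap = measured − calculated = 394 − 389.1 = 4.9 mOsm/kg

4.9 mOsm/kg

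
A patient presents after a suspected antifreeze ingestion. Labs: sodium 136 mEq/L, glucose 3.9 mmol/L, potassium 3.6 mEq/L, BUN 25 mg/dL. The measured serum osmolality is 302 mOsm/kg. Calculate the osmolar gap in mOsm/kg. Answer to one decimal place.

17.2 mOsm/kg

Calculated osmolality = 2·Na + glucose + BUN/2.8
= 2·136 + 3.9 + 25/2.8
= 272 + 3.90 + 8.93
= 284.83 mOsm/kg ≈ 284.8 mOsm/kg
Osmolar gap = measured − calculated = 302 − 284.8 = 17.2 mOsm/kg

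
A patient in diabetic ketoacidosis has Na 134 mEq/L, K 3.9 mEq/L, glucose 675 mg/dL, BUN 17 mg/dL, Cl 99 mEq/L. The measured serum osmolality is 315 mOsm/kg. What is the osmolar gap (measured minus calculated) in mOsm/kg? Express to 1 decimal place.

Calculated osmolality = 2·Na + glucose/18 + BUN/2.8
= 2·134 + 675/18 + 17/2.8
= 268 + 37.50 + 6.07
= 311.57 mOsm/kg ≈ 311.6 mOsm/kg
Osmolar gap = measured − calculated = 315 − 311.6 = 3.4 mOsm/kg

3.4 mOsm/kg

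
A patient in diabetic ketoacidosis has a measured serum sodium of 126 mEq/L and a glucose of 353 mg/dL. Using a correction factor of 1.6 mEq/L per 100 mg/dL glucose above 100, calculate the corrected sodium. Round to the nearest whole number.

130 mEq/L

Corrected Na = measured Na + 1.6 · (glucose − 100)/100
= 126 + 1.6 · (353 − 100)/100
= 126 + 4
= 130 mEq/L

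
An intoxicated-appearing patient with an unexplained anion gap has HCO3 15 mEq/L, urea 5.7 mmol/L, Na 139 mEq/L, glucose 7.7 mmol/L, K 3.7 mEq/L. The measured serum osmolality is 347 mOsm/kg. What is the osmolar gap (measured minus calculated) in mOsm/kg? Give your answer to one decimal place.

Calculated osmolality = 2·Na + glucose + urea
= 2·139 + 7.7 + 5.7
= 278 + 7.70 + 5.70
= 291.4 mOsm/kg ≈ 291.4 mOsm/kg
Osmolar gap = measured − calculated = 347 − 291.4 = 55.6 mOsm/kg

55.6 mOsm/kg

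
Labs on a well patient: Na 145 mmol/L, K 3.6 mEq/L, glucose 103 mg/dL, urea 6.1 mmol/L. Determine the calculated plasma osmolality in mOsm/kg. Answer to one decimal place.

Calculated osmolality = 2·Na + glucose/18 + urea
= 2·145 + 103/18 + 6.1
= 290 + 5.72 + 6.10
= 301.82 mOsm/kg

301.8 mOsm/kg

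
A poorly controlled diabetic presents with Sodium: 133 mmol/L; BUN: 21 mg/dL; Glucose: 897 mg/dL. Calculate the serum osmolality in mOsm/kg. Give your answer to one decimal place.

Calculated osmolality = 2·Na + glucose/18 + BUN/2.8
= 2·133 + 897/18 + 21/2.8
= 266 + 49.83 + 7.50
= 323.33 mOsm/kg

323.3 mOsm/kg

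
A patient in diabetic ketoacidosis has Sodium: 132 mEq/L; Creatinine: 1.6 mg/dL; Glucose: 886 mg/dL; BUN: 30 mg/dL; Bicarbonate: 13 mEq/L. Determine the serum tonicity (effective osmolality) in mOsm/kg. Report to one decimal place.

313.2 mOsm/kg

Effective osmolality excludes urea (freely permeant across cell membranes):
2·Na + glucose/18
= 2·132 + 886/18
= 264 + 49.22
= 313.22 mOsm/kg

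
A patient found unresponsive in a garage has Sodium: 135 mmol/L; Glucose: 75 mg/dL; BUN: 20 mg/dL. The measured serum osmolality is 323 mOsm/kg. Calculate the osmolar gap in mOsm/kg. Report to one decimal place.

Calculated osmolality = 2·Na + glucose/18 + BUN/2.8
= 2·135 + 75/18 + 20/2.8
= 270 + 4.17 + 7.14
= 281.31 mOsm/kg ≈ 281.3 mOsm/kg
Osmolar gap = measured − calculated = 323 − 281.3 = 41.7 mOsm/kg

41.7 mOsm/kg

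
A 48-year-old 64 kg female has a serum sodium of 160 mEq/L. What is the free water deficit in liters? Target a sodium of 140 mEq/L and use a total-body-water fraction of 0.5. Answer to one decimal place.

TBW = 0.5 · 64 = 32 L
Free water deficit = TBW · (Na/140 − 1)
= 32 · (160/140 − 1)
= 32 · 0.1429
= 4.57 L

4.6 L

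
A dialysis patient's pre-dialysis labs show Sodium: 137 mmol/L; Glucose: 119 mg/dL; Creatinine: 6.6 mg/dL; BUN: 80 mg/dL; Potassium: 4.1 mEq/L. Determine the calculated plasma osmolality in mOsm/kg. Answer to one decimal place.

Calculated osmolality = 2·Na + glucose/18 + BUN/2.8
= 2·137 + 119/18 + 80/2.8
= 274 + 6.61 + 28.57
= 309.18 mOsm/kg

309.2 mOsm/kg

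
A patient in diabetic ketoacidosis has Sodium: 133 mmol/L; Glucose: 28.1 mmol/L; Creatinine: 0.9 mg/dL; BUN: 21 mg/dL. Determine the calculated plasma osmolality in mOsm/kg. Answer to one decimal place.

301.6 mOsm/kg

Calculated osmolality = 2·Na + glucose + BUN/2.8
= 2·133 + 28.1 + 21/2.8
= 266 + 28.10 + 7.50
= 301.6 mOsm/kg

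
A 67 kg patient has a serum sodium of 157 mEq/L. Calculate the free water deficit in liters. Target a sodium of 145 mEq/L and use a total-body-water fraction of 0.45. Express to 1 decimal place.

2.5 L

TBW = 0.45 · 67 = 30.15 L
Free water deficit = TBW · (Na/145 − 1)
= 30.15 · (157/145 − 1)
= 30.15 · 0.0828
= 2.5 L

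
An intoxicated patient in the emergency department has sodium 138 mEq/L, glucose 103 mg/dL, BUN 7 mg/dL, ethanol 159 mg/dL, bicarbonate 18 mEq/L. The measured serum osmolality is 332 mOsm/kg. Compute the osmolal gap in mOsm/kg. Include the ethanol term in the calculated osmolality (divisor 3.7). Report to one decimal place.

4.8 mOsm/kg

Calculated osmolality = 2·Na + glucose/18 + BUN/2.8 + ethanol/3.7
= 2·138 + 103/18 + 7/2.8 + 159/3.7
= 276 + 5.72 + 2.50 + 42.97
= 327.19 mOsm/kg ≈ 327.2 mOsm/kg
Osmolar gap = measured − calculated = 332 − 327.2 = 4.8 mOsm/kg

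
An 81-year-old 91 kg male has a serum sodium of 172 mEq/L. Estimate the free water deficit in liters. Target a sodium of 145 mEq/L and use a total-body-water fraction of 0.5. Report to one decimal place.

TBW = 0.5 · 91 = 45.5 L
Free water deficit = TBW · (Na/145 − 1)
= 45.5 · (172/145 − 1)
= 45.5 · 0.1862
= 8.47 L

8.5 L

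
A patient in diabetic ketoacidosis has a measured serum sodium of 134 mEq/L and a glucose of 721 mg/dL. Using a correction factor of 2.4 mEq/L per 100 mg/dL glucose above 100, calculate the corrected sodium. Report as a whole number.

149 mEq/L

Corrected Na = measured Na + 2.4 · (glucose − 100)/100
= 134 + 2.4 · (721 − 100)/100
= 134 + 14.9
= 148.9 mEq/L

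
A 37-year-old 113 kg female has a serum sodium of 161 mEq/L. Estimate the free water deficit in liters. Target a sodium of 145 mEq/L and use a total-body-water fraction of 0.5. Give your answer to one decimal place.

6.2 L

TBW = 0.5 · 113 = 56.5 L
Free water deficit = TBW · (Na/145 − 1)
= 56.5 · (161/145 − 1)
= 56.5 · 0.1103
= 6.23 L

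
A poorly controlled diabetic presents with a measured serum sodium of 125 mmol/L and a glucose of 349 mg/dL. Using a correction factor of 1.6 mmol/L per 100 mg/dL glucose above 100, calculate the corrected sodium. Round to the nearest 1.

Corrected Na = measured Na + 1.6 · (glucose − 100)/100
= 125 + 1.6 · (349 − 100)/100
= 125 + 4
= 129 mmol/L

129 mmol/L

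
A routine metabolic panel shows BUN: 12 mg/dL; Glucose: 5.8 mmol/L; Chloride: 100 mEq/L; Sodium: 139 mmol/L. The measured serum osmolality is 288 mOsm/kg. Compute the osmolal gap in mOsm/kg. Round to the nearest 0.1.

Calculated osmolality = 2·Na + glucose + BUN/2.8
= 2·139 + 5.8 + 12/2.8
= 278 + 5.80 + 4.29
= 288.09 mOsm/kg ≈ 288.1 mOsm/kg
Osmolar gap = measured − calculated = 288 − 288.1 = -0.1 mOsm/kg

-0.1 mOsm/kg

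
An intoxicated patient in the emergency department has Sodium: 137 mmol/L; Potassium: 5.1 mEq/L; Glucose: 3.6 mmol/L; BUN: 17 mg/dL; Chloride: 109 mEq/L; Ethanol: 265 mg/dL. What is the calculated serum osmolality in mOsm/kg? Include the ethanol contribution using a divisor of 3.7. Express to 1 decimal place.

355.3 mOsm/kg

Calculated osmolality = 2·Na + glucose + BUN/2.8 + ethanol/3.7
= 2·137 + 3.6 + 17/2.8 + 265/3.7
= 274 + 3.60 + 6.07 + 71.62
= 355.29 mOsm/kg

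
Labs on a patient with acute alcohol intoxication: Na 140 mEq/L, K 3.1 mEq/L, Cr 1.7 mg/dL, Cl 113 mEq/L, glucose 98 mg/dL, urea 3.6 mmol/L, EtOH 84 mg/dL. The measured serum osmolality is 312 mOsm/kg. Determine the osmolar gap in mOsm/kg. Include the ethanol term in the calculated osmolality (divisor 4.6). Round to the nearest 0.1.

Calculated osmolality = 2·Na + glucose/18 + urea + ethanol/4.6
= 2·140 + 98/18 + 3.6 + 84/4.6
= 280 + 5.44 + 3.60 + 18.26
= 307.3 mOsm/kg ≈ 307.3 mOsm/kg
Osmolar gap = measured − calculated = 312 − 307.3 = 4.7 mOsm/kg

4.7 mOsm/kg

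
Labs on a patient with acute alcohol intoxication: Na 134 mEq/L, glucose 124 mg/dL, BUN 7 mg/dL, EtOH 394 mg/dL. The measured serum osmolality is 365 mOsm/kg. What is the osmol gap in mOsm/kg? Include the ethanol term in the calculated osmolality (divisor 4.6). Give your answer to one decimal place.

2.0 mOsm/kg

Calculated osmolality = 2·Na + glucose/18 + BUN/2.8 + ethanol/4.6
= 2·134 + 124/18 + 7/2.8 + 394/4.6
= 268 + 6.89 + 2.50 + 85.65
= 363.04 mOsm/kg ≈ 363.0 mOsm/kg
Osmolar gap = measured − calculated = 365 − 363.0 = 2.0 mOsm/kg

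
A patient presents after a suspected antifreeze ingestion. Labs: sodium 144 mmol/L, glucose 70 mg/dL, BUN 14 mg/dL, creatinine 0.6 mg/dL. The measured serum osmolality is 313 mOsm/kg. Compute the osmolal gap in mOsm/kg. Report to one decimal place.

16.1 mOsm/kg

Calculated osmolality = 2·Na + glucose/18 + BUN/2.8
= 2·144 + 70/18 + 14/2.8
= 288 + 3.89 + 5
= 296.89 mOsm/kg ≈ 296.9 mOsm/kg
Osmolar gap = measured − calculated = 313 − 296.9 = 16.1 mOsm/kg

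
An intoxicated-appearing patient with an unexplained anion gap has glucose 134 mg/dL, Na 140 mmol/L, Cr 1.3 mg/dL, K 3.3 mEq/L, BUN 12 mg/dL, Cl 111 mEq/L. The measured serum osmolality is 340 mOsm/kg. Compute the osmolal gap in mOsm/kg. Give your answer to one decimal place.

Calculated osmolality = 2·Na + glucose/18 + BUN/2.8
= 2·140 + 134/18 + 12/2.8
= 280 + 7.44 + 4.29
= 291.73 mOsm/kg ≈ 291.7 mOsm/kg
Osmolar gap = measured − calculated = 340 − 291.7 = 48.3 mOsm/kg

48.3 mOsm/kg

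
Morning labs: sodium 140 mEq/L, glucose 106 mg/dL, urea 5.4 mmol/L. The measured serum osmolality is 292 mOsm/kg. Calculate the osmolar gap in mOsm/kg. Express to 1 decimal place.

0.7 mOsm/kg

Calculated osmolality = 2·Na + glucose/18 + urea
= 2·140 + 106/18 + 5.4
= 280 + 5.89 + 5.40
= 291.29 mOsm/kg ≈ 291.3 mOsm/kg
Osmolar gap = measured − calculated = 292 − 291.3 = 0.7 mOsm/kg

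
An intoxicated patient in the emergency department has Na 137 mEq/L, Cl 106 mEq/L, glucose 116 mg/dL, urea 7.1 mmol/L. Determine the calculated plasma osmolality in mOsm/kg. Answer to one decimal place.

Calculated osmolality = 2·Na + glucose/18 + urea
= 2·137 + 116/18 + 7.1
= 274 + 6.44 + 7.10
= 287.54 mOsm/kg

287.5 mOsm/kg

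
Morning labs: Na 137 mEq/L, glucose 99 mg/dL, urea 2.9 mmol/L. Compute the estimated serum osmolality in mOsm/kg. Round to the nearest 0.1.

282.4 mOsm/kg

Calculated osmolality = 2·Na + glucose/18 + urea
= 2·137 + 99/18 + 2.9
= 274 + 5.50 + 2.90
= 282.4 mOsm/kg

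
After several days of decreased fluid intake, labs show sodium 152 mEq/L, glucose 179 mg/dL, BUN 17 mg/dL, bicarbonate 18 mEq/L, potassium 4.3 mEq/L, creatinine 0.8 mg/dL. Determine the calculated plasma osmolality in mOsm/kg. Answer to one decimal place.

Calculated osmolality = 2·Na + glucose/18 + BUN/2.8
= 2·152 + 179/18 + 17/2.8
= 304 + 9.94 + 6.07
= 320.01 mOsm/kg

320.0 mOsm/kg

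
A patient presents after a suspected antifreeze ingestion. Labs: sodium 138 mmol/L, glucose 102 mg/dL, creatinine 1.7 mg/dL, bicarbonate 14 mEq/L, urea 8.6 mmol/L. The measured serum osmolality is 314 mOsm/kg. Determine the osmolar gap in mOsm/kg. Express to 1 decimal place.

Calculated osmolality = 2·Na + glucose/18 + urea
= 2·138 + 102/18 + 8.6
= 276 + 5.67 + 8.60
= 290.27 mOsm/kg ≈ 290.3 mOsm/kg
Osmolar gap = measured − calculated = 314 − 290.3 = 23.7 mOsm/kg

23.7 mOsm/kg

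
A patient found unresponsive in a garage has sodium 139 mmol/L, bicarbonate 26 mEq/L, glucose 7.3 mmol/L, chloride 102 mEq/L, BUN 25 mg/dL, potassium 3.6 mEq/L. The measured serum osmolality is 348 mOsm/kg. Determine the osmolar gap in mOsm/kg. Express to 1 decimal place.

53.8 mOsm/kg

Calculated osmolality = 2·Na + glucose + BUN/2.8
= 2·139 + 7.3 + 25/2.8
= 278 + 7.30 + 8.93
= 294.23 mOsm/kg ≈ 294.2 mOsm/kg
Osmolar gap = measured − calculated = 348 − 294.2 = 53.8 mOsm/kg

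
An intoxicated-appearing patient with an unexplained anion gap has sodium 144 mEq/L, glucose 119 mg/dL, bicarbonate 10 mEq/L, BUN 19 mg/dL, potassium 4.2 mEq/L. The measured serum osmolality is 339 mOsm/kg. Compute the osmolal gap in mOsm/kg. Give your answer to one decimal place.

37.6 mOsm/kg

Calculated osmolality = 2·Na + glucose/18 + BUN/2.8
= 2·144 + 119/18 + 19/2.8
= 288 + 6.61 + 6.79
= 301.4 mOsm/kg ≈ 301.4 mOsm/kg
Osmolar gap = measured − calculated = 339 − 301.4 = 37.6 mOsm/kg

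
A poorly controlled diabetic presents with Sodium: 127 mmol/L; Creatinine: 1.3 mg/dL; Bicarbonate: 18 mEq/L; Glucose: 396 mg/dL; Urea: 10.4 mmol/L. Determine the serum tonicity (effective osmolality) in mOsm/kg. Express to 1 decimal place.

276.0 mOsm/kg

Effective osmolality excludes urea (freely permeant across cell membranes):
2·Na + glucose/18
= 2·127 + 396/18
= 254 + 22
= 276 mOsm/kg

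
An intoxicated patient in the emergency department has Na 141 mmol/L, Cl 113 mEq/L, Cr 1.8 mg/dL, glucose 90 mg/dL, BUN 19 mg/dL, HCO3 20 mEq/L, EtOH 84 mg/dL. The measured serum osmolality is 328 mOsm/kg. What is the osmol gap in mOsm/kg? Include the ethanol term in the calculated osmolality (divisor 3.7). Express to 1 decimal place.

11.5 mOsm/kg

Calculated osmolality = 2·Na + glucose/18 + BUN/2.8 + ethanol/3.7
= 2·141 + 90/18 + 19/2.8 + 84/3.7
= 282 + 5 + 6.79 + 22.70
= 316.49 mOsm/kg ≈ 316.5 mOsm/kg
Osmolar gap = measured − calculated = 328 − 316.5 = 11.5 mOsm/kg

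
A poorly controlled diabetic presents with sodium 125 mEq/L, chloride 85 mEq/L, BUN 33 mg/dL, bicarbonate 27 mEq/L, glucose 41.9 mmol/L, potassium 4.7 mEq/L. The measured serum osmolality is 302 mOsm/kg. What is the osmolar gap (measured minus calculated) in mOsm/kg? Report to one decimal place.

Calculated osmolality = 2·Na + glucose + BUN/2.8
= 2·125 + 41.9 + 33/2.8
= 250 + 41.90 + 11.79
= 303.69 mOsm/kg ≈ 303.7 mOsm/kg
Osmolar gap = measured − calculated = 302 − 303.7 = -1.7 mOsm/kg

-1.7 mOsm/kg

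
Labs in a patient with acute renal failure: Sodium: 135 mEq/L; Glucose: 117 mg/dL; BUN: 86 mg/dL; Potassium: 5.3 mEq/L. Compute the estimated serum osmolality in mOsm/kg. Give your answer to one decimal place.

307.2 mOsm/kg

Calculated osmolality = 2·Na + glucose/18 + BUN/2.8
= 2·135 + 117/18 + 86/2.8
= 270 + 6.50 + 30.71
= 307.21 mOsm/kg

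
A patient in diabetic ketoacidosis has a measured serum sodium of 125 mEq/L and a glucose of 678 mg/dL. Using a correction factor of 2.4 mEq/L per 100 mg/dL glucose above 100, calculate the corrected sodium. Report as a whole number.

Corrected Na = measured Na + 2.4 · (glucose − 100)/100
= 125 + 2.4 · (678 − 100)/100
= 125 + 13.9
= 138.9 mEq/L

139 mEq/L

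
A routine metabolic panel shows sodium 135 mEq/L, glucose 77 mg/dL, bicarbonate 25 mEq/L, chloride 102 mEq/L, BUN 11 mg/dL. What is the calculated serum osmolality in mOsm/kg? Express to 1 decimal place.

Calculated osmolality = 2·Na + glucose/18 + BUN/2.8
= 2·135 + 77/18 + 11/2.8
= 270 + 4.28 + 3.93
= 278.21 mOsm/kg

278.2 mOsm/kg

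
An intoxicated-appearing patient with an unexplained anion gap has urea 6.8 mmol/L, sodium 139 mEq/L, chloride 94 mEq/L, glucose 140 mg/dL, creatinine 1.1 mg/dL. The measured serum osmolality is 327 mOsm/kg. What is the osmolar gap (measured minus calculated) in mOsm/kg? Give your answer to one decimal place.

Calculated osmolality = 2·Na + glucose/18 + urea
= 2·139 + 140/18 + 6.8
= 278 + 7.78 + 6.80
= 292.58 mOsm/kg ≈ 292.6 mOsm/kg
Osmolar gap = measured − calculated = 327 − 292.6 = 34.4 mOsm/kg

34.4 mOsm/kg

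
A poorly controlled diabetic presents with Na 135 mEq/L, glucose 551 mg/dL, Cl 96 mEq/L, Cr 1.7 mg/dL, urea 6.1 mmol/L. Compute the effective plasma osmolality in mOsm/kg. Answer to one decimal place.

Effective osmolality excludes urea (freely permeant across cell membranes):
2·Na + glucose/18
= 2·135 + 551/18
= 270 + 30.61
= 300.61 mOsm/kg

300.6 mOsm/kg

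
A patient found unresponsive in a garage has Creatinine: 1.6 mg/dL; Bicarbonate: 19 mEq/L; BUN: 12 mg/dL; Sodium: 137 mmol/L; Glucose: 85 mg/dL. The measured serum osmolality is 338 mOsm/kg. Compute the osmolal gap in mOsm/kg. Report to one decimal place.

Calculated osmolality = 2·Na + glucose/18 + BUN/2.8
= 2·137 + 85/18 + 12/2.8
= 274 + 4.72 + 4.29
= 283.01 mOsm/kg ≈ 283.0 mOsm/kg
Osmolar gap = measured − calculated = 338 − 283.0 = 55.0 mOsm/kg

55.0 mOsm/kg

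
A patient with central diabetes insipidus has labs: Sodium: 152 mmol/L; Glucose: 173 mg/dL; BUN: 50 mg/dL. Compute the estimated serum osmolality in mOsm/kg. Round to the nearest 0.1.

331.5 mOsm/kg

Calculated osmolality = 2·Na + glucose/18 + BUN/2.8
= 2·152 + 173/18 + 50/2.8
= 304 + 9.61 + 17.86
= 331.47 mOsm/kg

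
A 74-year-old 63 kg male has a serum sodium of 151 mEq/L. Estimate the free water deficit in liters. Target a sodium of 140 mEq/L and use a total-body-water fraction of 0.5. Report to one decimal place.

2.5 L

TBW = 0.5 · 63 = 31.5 L
Free water deficit = TBW · (Na/140 − 1)
= 31.5 · (151/140 − 1)
= 31.5 · 0.0786
= 2.48 L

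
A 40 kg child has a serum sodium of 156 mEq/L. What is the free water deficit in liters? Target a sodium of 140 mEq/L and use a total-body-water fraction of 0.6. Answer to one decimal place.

TBW = 0.6 · 40 = 24 L
Free water deficit = TBW · (Na/140 − 1)
= 24 · (156/140 − 1)
= 24 · 0.1143
= 2.74 L

2.7 L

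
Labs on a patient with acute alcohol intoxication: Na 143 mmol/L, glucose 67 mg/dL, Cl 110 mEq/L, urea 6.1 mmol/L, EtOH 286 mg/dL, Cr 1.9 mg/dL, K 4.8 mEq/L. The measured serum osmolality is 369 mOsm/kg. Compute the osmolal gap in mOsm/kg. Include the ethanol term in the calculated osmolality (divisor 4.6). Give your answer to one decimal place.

Calculated osmolality = 2·Na + glucose/18 + urea + ethanol/4.6
= 2·143 + 67/18 + 6.1 + 286/4.6
= 286 + 3.72 + 6.10 + 62.17
= 357.99 mOsm/kg ≈ 358.0 mOsm/kg
Osmolar gap = measured − calculated = 369 − 358.0 = 11.0 mOsm/kg

11.0 mOsm/kg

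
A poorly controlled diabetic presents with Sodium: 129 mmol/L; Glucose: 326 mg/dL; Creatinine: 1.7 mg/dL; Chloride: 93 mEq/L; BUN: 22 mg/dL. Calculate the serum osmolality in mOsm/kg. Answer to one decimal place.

Calculated osmolality = 2·Na + glucose/18 + BUN/2.8
= 2·129 + 326/18 + 22/2.8
= 258 + 18.11 + 7.86
= 283.97 mOsm/kg

284.0 mOsm/kg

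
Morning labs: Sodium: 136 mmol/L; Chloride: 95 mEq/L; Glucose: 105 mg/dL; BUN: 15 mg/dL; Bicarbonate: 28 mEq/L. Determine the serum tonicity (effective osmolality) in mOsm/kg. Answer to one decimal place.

Effective osmolality excludes urea (freely permeant across cell membranes):
2·Na + glucose/18
= 2·136 + 105/18
= 272 + 5.83
= 277.83 mOsm/kg

277.8 mOsm/kg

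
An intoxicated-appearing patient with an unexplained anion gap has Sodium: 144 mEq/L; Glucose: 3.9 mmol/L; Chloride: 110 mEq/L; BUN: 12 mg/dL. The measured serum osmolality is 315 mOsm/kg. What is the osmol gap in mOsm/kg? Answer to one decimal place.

18.8 mOsm/kg

Calculated osmolality = 2·Na + glucose + BUN/2.8
= 2·144 + 3.9 + 12/2.8
= 288 + 3.90 + 4.29
= 296.19 mOsm/kg ≈ 296.2 mOsm/kg
Osmolar gap = measured − calculated = 315 − 296.2 = 18.8 mOsm/kg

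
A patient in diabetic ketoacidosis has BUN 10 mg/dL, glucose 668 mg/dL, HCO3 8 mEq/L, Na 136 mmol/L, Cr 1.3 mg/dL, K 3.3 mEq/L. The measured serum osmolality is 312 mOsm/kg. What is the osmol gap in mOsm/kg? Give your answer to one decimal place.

-0.7 mOsm/kg

Calculated osmolality = 2·Na + glucose/18 + BUN/2.8
= 2·136 + 668/18 + 10/2.8
= 272 + 37.11 + 3.57
= 312.68 mOsm/kg ≈ 312.7 mOsm/kg
Osmolar gap = measured − calculated = 312 − 312.7 = -0.7 mOsm/kg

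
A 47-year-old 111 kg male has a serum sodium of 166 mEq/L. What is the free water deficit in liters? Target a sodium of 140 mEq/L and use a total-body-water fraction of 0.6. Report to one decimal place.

TBW = 0.6 · 111 = 66.6 L
Free water deficit = TBW · (Na/140 − 1)
= 66.6 · (166/140 − 1)
= 66.6 · 0.1857
= 12.37 L

12.4 L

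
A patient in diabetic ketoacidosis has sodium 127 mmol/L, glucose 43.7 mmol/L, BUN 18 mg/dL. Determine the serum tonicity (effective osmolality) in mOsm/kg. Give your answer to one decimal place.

297.7 mOsm/kg

Effective osmolality excludes urea (freely permeant across cell membranes):
2·Na + glucose
= 2·127 + 43.7
= 254 + 43.7
= 297.7 mOsm/kg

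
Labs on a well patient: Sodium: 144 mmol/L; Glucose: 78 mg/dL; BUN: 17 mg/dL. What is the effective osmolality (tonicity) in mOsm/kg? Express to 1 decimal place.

292.3 mOsm/kg

Effective osmolality excludes urea (freely permeant across cell membranes):
2·Na + glucose/18
= 2·144 + 78/18
= 288 + 4.33
= 292.33 mOsm/kg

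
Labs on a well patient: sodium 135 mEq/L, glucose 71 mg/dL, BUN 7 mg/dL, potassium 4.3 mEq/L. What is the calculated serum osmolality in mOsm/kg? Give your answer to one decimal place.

Calculated osmolality = 2·Na + glucose/18 + BUN/2.8
= 2·135 + 71/18 + 7/2.8
= 270 + 3.94 + 2.50
= 276.44 mOsm/kg

276.4 mOsm/kg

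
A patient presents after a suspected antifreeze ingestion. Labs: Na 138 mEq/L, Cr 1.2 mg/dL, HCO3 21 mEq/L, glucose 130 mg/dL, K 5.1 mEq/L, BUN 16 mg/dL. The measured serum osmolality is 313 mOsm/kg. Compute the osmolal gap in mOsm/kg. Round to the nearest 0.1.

24.1 mOsm/kg

Calculated osmolality = 2·Na + glucose/18 + BUN/2.8
= 2·138 + 130/18 + 16/2.8
= 276 + 7.22 + 5.71
= 288.93 mOsm/kg ≈ 288.9 mOsm/kg
Osmolar gap = measured − calculated = 313 − 288.9 = 24.1 mOsm/kg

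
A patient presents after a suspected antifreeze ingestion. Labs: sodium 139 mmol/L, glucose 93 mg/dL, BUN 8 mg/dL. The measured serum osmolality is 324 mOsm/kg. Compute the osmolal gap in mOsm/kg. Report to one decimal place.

38.0 mOsm/kg

Calculated osmolality = 2·Na + glucose/18 + BUN/2.8
= 2·139 + 93/18 + 8/2.8
= 278 + 5.17 + 2.86
= 286.03 mOsm/kg ≈ 286.0 mOsm/kg
Osmolar gap = measured − calculated = 324 − 286.0 = 38.0 mOsm/kg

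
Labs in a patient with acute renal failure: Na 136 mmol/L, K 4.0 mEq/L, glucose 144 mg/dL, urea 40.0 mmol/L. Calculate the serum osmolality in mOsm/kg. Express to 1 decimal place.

Calculated osmolality = 2·Na + glucose/18 + urea
= 2·136 + 144/18 + 40
= 272 + 8 + 40
= 320 mOsm/kg

320.0 mOsm/kg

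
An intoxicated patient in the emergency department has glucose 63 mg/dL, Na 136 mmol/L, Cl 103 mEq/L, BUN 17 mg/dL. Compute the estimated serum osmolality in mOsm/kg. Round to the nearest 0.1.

Calculated osmolality = 2·Na + glucose/18 + BUN/2.8
= 2·136 + 63/18 + 17/2.8
= 272 + 3.50 + 6.07
= 281.57 mOsm/kg

281.6 mOsm/kg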